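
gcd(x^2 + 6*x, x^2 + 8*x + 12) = x + 6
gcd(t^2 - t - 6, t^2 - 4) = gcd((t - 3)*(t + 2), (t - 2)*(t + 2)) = t + 2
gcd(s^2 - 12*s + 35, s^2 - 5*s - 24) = 1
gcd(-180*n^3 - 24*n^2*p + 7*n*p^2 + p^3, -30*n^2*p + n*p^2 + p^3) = -30*n^2 + n*p + p^2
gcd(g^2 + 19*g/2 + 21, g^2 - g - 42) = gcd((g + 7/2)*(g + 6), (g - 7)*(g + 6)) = g + 6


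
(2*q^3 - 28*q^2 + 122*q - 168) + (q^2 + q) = 2*q^3 - 27*q^2 + 123*q - 168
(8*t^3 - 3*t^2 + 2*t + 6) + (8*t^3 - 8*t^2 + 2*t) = 16*t^3 - 11*t^2 + 4*t + 6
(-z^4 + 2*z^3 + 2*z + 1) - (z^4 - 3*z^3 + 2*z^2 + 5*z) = -2*z^4 + 5*z^3 - 2*z^2 - 3*z + 1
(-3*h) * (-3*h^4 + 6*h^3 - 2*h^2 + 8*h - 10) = 9*h^5 - 18*h^4 + 6*h^3 - 24*h^2 + 30*h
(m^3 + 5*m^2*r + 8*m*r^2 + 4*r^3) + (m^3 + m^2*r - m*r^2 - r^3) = 2*m^3 + 6*m^2*r + 7*m*r^2 + 3*r^3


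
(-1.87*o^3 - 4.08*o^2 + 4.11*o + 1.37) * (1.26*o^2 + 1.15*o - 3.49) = -2.3562*o^5 - 7.2913*o^4 + 7.0129*o^3 + 20.6919*o^2 - 12.7684*o - 4.7813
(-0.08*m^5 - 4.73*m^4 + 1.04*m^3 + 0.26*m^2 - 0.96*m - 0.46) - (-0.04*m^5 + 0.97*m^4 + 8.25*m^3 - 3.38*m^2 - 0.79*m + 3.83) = -0.04*m^5 - 5.7*m^4 - 7.21*m^3 + 3.64*m^2 - 0.17*m - 4.29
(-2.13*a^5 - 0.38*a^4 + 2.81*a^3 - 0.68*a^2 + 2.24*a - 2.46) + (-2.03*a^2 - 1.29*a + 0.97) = -2.13*a^5 - 0.38*a^4 + 2.81*a^3 - 2.71*a^2 + 0.95*a - 1.49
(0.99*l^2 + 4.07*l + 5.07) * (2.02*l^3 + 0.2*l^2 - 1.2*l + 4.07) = 1.9998*l^5 + 8.4194*l^4 + 9.8674*l^3 + 0.1593*l^2 + 10.4809*l + 20.6349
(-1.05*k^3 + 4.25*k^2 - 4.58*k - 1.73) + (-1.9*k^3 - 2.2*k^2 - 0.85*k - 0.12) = -2.95*k^3 + 2.05*k^2 - 5.43*k - 1.85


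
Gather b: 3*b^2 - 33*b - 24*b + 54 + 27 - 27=3*b^2 - 57*b + 54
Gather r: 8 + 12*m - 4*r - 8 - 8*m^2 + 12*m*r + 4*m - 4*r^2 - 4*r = -8*m^2 + 16*m - 4*r^2 + r*(12*m - 8)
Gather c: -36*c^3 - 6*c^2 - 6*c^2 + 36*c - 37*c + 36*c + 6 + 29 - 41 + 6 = -36*c^3 - 12*c^2 + 35*c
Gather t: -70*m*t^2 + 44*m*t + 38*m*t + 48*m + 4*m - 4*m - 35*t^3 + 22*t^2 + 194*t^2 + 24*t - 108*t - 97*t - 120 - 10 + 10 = 48*m - 35*t^3 + t^2*(216 - 70*m) + t*(82*m - 181) - 120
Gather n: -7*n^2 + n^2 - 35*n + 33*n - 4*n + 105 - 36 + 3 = -6*n^2 - 6*n + 72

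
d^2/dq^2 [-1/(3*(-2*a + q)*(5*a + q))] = 2*((2*a - q)^2 - (2*a - q)*(5*a + q) + (5*a + q)^2)/(3*(2*a - q)^3*(5*a + q)^3)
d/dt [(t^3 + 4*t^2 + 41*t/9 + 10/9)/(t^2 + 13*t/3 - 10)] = (27*t^4 + 234*t^3 - 465*t^2 - 2220*t - 1360)/(3*(9*t^4 + 78*t^3 - 11*t^2 - 780*t + 900))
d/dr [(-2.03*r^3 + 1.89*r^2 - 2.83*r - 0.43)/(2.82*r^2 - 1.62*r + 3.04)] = (-5.7246*r^4 + 6.5772*r^3 - 13.5948*r^2 + 13.9164*r - 9.2998)/(7.9524*r^4 - 9.1368*r^3 + 19.77*r^2 - 9.8496*r + 9.2416)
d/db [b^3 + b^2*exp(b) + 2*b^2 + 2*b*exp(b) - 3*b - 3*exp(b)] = b^2*exp(b) + 3*b^2 + 4*b*exp(b) + 4*b - exp(b) - 3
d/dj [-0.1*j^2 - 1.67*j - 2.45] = -0.2*j - 1.67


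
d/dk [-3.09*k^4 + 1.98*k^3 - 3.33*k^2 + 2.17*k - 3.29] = -12.36*k^3 + 5.94*k^2 - 6.66*k + 2.17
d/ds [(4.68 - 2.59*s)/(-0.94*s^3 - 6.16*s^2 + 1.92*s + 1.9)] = (-4.8692*s^3 - 2.7568*s^2 + 57.6576*s - 13.9066)/(0.8836*s^6 + 11.5808*s^5 + 34.336*s^4 - 27.2264*s^3 - 19.7216*s^2 + 7.296*s + 3.61)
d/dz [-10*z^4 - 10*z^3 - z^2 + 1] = 2*z*(-20*z^2 - 15*z - 1)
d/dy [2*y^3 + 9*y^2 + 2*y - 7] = 6*y^2 + 18*y + 2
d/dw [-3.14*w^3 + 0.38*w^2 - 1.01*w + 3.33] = -9.42*w^2 + 0.76*w - 1.01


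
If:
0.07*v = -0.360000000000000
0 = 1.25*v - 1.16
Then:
No Solution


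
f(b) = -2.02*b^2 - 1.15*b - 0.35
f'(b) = -4.04*b - 1.15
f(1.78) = -8.80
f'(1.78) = -8.34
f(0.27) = -0.81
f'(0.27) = -2.24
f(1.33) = -5.45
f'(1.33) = -6.52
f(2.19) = -12.56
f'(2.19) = -10.00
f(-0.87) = -0.88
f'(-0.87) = 2.36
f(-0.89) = -0.93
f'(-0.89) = 2.45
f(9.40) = -189.65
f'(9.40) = -39.13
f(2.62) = -17.23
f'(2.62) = -11.73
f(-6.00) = -66.17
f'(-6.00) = 23.09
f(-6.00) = -66.17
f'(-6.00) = 23.09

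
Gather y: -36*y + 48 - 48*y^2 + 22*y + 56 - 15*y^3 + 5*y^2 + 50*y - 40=-15*y^3 - 43*y^2 + 36*y + 64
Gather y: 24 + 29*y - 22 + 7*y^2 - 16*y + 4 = 7*y^2 + 13*y + 6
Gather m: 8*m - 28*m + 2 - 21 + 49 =30 - 20*m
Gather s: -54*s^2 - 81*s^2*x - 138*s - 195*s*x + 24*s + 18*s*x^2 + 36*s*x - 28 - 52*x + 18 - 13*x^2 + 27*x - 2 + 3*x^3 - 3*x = s^2*(-81*x - 54) + s*(18*x^2 - 159*x - 114) + 3*x^3 - 13*x^2 - 28*x - 12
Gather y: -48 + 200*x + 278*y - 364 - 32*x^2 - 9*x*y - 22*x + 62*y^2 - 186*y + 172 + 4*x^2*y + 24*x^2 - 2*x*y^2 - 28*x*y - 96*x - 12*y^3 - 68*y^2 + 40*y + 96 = -8*x^2 + 82*x - 12*y^3 + y^2*(-2*x - 6) + y*(4*x^2 - 37*x + 132) - 144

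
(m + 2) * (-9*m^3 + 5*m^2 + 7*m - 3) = -9*m^4 - 13*m^3 + 17*m^2 + 11*m - 6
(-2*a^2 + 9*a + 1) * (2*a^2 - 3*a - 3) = -4*a^4 + 24*a^3 - 19*a^2 - 30*a - 3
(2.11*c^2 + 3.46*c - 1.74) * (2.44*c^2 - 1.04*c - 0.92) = 5.1484*c^4 + 6.248*c^3 - 9.7852*c^2 - 1.3736*c + 1.6008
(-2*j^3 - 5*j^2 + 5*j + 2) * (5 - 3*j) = 6*j^4 + 5*j^3 - 40*j^2 + 19*j + 10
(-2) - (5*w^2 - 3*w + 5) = -5*w^2 + 3*w - 7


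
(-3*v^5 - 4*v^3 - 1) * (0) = 0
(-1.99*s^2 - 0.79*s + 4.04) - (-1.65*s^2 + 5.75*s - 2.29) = -0.34*s^2 - 6.54*s + 6.33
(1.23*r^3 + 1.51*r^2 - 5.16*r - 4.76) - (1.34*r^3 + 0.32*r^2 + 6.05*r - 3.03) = -0.11*r^3 + 1.19*r^2 - 11.21*r - 1.73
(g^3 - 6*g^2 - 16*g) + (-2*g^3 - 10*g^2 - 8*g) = -g^3 - 16*g^2 - 24*g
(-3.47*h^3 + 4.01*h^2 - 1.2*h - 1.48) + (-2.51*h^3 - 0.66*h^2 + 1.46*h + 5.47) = -5.98*h^3 + 3.35*h^2 + 0.26*h + 3.99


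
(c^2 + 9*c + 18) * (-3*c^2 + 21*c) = -3*c^4 - 6*c^3 + 135*c^2 + 378*c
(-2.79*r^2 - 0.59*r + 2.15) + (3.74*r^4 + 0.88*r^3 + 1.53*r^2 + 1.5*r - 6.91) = 3.74*r^4 + 0.88*r^3 - 1.26*r^2 + 0.91*r - 4.76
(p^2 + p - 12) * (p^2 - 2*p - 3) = p^4 - p^3 - 17*p^2 + 21*p + 36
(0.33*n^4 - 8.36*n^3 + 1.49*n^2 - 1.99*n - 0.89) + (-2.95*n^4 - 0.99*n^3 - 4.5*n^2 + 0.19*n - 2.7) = -2.62*n^4 - 9.35*n^3 - 3.01*n^2 - 1.8*n - 3.59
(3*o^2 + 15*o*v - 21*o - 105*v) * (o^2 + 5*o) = 3*o^4 + 15*o^3*v - 6*o^3 - 30*o^2*v - 105*o^2 - 525*o*v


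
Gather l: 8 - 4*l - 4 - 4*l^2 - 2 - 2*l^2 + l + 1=-6*l^2 - 3*l + 3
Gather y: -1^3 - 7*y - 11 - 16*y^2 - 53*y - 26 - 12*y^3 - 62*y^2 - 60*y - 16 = -12*y^3 - 78*y^2 - 120*y - 54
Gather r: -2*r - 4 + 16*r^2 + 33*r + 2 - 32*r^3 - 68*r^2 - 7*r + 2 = -32*r^3 - 52*r^2 + 24*r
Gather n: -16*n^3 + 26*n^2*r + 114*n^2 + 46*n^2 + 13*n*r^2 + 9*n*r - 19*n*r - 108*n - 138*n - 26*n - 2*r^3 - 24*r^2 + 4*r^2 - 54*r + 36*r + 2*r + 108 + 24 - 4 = -16*n^3 + n^2*(26*r + 160) + n*(13*r^2 - 10*r - 272) - 2*r^3 - 20*r^2 - 16*r + 128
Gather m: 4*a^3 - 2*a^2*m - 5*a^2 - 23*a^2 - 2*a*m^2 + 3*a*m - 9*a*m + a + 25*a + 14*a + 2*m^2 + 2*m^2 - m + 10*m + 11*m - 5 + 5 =4*a^3 - 28*a^2 + 40*a + m^2*(4 - 2*a) + m*(-2*a^2 - 6*a + 20)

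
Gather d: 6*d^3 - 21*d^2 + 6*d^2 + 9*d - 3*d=6*d^3 - 15*d^2 + 6*d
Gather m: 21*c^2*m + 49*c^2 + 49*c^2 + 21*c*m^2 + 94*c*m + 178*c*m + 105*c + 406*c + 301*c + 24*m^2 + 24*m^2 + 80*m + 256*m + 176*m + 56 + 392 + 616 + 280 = 98*c^2 + 812*c + m^2*(21*c + 48) + m*(21*c^2 + 272*c + 512) + 1344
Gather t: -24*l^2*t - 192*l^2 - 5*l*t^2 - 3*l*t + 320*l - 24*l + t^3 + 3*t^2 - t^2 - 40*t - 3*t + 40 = -192*l^2 + 296*l + t^3 + t^2*(2 - 5*l) + t*(-24*l^2 - 3*l - 43) + 40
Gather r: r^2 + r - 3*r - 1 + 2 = r^2 - 2*r + 1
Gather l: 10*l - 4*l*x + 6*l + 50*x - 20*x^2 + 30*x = l*(16 - 4*x) - 20*x^2 + 80*x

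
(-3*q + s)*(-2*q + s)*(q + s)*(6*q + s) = 36*q^4 + 12*q^3*s - 23*q^2*s^2 + 2*q*s^3 + s^4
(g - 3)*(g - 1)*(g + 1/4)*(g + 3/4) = g^4 - 3*g^3 - 13*g^2/16 + 9*g/4 + 9/16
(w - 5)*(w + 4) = w^2 - w - 20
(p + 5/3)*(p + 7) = p^2 + 26*p/3 + 35/3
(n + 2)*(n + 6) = n^2 + 8*n + 12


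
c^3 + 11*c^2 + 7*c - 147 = (c - 3)*(c + 7)^2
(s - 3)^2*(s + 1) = s^3 - 5*s^2 + 3*s + 9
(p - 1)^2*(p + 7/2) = p^3 + 3*p^2/2 - 6*p + 7/2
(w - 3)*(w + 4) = w^2 + w - 12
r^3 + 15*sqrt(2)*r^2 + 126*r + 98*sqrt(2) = (r + sqrt(2))*(r + 7*sqrt(2))^2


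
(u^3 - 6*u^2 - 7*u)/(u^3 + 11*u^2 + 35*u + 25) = u*(u - 7)/(u^2 + 10*u + 25)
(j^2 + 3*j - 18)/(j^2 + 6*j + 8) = (j^2 + 3*j - 18)/(j^2 + 6*j + 8)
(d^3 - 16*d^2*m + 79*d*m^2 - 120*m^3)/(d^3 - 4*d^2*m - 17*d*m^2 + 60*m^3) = (d - 8*m)/(d + 4*m)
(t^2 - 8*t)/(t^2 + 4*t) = (t - 8)/(t + 4)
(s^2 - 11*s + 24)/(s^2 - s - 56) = (s - 3)/(s + 7)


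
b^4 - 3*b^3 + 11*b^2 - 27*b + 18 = (b - 2)*(b - 1)*(b - 3*I)*(b + 3*I)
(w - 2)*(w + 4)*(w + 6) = w^3 + 8*w^2 + 4*w - 48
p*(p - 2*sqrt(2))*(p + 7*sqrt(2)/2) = p^3 + 3*sqrt(2)*p^2/2 - 14*p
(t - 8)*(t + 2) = t^2 - 6*t - 16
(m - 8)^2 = m^2 - 16*m + 64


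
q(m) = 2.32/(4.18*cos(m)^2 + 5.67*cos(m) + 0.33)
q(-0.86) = 0.40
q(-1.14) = 0.68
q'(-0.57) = -0.24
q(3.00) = -1.96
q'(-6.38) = -0.03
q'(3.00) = -0.61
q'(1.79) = 17.54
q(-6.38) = 0.23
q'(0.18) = 0.06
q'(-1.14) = -1.64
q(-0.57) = 0.29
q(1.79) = -3.29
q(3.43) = -1.84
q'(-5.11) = 1.92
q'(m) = 2.32*(8.36*sin(m)*cos(m) + 5.67*sin(m))/(4.18*cos(m)^2 + 5.67*cos(m) + 0.33)^2 = (19.3952*cos(m) + 13.1544)*sin(m)/(4.18*cos(m)^2 + 5.67*cos(m) + 0.33)^2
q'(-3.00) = 0.61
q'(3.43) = 0.97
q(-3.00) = -1.96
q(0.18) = 0.23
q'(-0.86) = -0.58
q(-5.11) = 0.74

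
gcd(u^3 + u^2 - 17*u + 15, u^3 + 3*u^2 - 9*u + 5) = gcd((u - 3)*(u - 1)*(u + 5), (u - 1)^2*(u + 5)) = u^2 + 4*u - 5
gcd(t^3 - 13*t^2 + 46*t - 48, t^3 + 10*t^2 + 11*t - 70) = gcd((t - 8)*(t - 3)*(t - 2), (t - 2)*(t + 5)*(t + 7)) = t - 2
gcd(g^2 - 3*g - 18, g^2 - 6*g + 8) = 1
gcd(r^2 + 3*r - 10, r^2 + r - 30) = 1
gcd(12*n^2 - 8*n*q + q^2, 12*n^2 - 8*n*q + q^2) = 12*n^2 - 8*n*q + q^2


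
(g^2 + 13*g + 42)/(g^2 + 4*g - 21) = (g + 6)/(g - 3)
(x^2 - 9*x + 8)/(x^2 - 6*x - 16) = (x - 1)/(x + 2)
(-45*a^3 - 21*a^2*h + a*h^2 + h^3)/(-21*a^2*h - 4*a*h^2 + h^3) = (15*a^2 + 2*a*h - h^2)/(h*(7*a - h))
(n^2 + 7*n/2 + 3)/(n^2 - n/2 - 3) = (n + 2)/(n - 2)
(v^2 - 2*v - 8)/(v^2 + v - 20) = (v + 2)/(v + 5)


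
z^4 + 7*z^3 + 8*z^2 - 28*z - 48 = (z - 2)*(z + 2)*(z + 3)*(z + 4)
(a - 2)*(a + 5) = a^2 + 3*a - 10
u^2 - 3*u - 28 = (u - 7)*(u + 4)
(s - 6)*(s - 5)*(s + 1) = s^3 - 10*s^2 + 19*s + 30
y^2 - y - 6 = (y - 3)*(y + 2)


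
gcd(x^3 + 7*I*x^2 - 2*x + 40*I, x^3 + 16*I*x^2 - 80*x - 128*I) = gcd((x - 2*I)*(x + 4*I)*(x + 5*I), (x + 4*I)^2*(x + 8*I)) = x + 4*I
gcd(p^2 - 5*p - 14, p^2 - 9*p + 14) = p - 7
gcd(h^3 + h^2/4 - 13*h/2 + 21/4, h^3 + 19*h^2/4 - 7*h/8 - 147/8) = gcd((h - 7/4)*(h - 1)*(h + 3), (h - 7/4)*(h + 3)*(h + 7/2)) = h^2 + 5*h/4 - 21/4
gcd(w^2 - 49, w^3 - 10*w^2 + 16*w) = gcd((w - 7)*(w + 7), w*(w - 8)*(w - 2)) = 1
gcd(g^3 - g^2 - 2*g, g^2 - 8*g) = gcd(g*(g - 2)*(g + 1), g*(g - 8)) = g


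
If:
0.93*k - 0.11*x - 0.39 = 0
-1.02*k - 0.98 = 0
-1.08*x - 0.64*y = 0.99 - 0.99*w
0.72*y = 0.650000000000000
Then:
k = -0.96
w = -11.15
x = -11.67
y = 0.90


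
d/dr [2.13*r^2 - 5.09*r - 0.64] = 4.26*r - 5.09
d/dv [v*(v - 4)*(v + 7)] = 3*v^2 + 6*v - 28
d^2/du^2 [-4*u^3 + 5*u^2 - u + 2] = 10 - 24*u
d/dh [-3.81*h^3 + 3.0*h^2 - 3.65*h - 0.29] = -11.43*h^2 + 6.0*h - 3.65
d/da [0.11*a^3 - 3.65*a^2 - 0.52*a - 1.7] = 0.33*a^2 - 7.3*a - 0.52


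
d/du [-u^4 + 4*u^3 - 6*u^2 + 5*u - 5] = -4*u^3 + 12*u^2 - 12*u + 5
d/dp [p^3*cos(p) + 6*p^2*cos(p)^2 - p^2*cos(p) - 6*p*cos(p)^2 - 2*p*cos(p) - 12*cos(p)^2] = -p^3*sin(p) + p^2*sin(p) - 6*p^2*sin(2*p) + 3*p^2*cos(p) + 6*sqrt(2)*p*sin(2*p + pi/4) - 2*sqrt(2)*p*cos(p + pi/4) + 6*p + 12*sin(2*p) - 2*cos(p) - 3*cos(2*p) - 3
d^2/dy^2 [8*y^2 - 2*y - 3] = 16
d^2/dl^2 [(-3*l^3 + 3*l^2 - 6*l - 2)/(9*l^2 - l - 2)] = 4*(-258*l^3 - 171*l^2 - 153*l - 7)/(729*l^6 - 243*l^5 - 459*l^4 + 107*l^3 + 102*l^2 - 12*l - 8)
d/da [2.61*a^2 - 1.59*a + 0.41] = 5.22*a - 1.59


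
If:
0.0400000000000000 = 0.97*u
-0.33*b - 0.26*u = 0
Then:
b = -0.03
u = 0.04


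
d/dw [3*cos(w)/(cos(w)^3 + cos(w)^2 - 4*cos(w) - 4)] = 3*(3*cos(w) + cos(2*w) + cos(3*w) + 9)*sin(w)/(2*(cos(w)^3 + cos(w)^2 - 4*cos(w) - 4)^2)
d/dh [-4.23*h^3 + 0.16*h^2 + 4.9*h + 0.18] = -12.69*h^2 + 0.32*h + 4.9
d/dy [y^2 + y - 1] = 2*y + 1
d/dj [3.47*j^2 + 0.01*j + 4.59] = 6.94*j + 0.01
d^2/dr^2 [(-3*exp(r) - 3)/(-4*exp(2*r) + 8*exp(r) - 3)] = (48*exp(4*r) + 288*exp(3*r) - 504*exp(2*r) + 120*exp(r) + 99)*exp(r)/(64*exp(6*r) - 384*exp(5*r) + 912*exp(4*r) - 1088*exp(3*r) + 684*exp(2*r) - 216*exp(r) + 27)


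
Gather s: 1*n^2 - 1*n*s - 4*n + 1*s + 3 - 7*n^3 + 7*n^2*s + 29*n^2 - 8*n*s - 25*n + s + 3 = -7*n^3 + 30*n^2 - 29*n + s*(7*n^2 - 9*n + 2) + 6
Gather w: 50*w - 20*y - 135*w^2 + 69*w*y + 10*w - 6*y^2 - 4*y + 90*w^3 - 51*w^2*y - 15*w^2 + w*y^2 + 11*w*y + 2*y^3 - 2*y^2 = 90*w^3 + w^2*(-51*y - 150) + w*(y^2 + 80*y + 60) + 2*y^3 - 8*y^2 - 24*y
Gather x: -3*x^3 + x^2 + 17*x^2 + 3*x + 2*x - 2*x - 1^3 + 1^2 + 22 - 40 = -3*x^3 + 18*x^2 + 3*x - 18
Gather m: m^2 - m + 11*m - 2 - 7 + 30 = m^2 + 10*m + 21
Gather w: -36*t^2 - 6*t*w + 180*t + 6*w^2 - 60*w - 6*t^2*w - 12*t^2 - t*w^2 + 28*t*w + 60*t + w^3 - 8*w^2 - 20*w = -48*t^2 + 240*t + w^3 + w^2*(-t - 2) + w*(-6*t^2 + 22*t - 80)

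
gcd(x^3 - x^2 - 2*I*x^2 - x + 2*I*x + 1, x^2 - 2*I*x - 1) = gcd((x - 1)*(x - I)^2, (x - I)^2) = x^2 - 2*I*x - 1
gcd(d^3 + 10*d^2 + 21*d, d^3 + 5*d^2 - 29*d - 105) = d^2 + 10*d + 21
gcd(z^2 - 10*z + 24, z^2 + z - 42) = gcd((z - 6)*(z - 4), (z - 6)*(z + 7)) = z - 6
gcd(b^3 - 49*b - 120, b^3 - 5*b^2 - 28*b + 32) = b - 8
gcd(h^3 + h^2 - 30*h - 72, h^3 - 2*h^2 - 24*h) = h^2 - 2*h - 24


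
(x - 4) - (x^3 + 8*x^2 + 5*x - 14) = -x^3 - 8*x^2 - 4*x + 10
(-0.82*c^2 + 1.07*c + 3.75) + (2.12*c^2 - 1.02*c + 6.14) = 1.3*c^2 + 0.05*c + 9.89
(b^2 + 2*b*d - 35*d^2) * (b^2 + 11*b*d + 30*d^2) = b^4 + 13*b^3*d + 17*b^2*d^2 - 325*b*d^3 - 1050*d^4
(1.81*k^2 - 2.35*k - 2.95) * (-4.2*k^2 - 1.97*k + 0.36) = -7.602*k^4 + 6.3043*k^3 + 17.6711*k^2 + 4.9655*k - 1.062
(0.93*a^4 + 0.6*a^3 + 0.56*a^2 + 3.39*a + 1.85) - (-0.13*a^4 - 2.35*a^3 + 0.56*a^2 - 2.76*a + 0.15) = 1.06*a^4 + 2.95*a^3 + 6.15*a + 1.7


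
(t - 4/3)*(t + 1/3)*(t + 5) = t^3 + 4*t^2 - 49*t/9 - 20/9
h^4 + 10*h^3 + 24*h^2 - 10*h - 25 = (h - 1)*(h + 1)*(h + 5)^2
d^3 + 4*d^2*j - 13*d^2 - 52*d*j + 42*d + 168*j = (d - 7)*(d - 6)*(d + 4*j)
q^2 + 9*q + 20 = (q + 4)*(q + 5)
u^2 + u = u*(u + 1)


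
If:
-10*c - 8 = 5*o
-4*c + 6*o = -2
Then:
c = -19/40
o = -13/20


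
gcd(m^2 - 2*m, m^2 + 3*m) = m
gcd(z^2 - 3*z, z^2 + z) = z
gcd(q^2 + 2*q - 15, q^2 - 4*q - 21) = 1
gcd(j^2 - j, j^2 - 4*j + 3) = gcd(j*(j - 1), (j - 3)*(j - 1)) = j - 1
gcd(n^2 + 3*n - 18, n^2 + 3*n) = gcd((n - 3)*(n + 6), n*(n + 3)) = 1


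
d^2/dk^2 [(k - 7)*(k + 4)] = 2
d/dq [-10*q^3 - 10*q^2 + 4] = 10*q*(-3*q - 2)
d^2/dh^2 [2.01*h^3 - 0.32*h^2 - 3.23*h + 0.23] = 12.06*h - 0.64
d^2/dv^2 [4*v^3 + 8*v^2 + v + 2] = 24*v + 16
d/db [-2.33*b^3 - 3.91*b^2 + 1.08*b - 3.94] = -6.99*b^2 - 7.82*b + 1.08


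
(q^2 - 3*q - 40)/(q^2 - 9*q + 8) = (q + 5)/(q - 1)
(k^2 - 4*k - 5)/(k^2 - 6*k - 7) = (k - 5)/(k - 7)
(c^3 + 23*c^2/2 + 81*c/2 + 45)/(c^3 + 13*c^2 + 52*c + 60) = (2*c^2 + 11*c + 15)/(2*(c^2 + 7*c + 10))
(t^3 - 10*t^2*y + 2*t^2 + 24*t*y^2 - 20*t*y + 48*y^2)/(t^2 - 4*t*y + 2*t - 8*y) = t - 6*y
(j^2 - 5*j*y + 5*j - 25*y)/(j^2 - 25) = (j - 5*y)/(j - 5)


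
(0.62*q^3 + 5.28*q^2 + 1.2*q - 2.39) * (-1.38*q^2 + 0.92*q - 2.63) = -0.8556*q^5 - 6.716*q^4 + 1.571*q^3 - 9.4842*q^2 - 5.3548*q + 6.2857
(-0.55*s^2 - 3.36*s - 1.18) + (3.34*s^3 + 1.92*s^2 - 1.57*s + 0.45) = 3.34*s^3 + 1.37*s^2 - 4.93*s - 0.73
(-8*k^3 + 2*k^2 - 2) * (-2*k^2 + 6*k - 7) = 16*k^5 - 52*k^4 + 68*k^3 - 10*k^2 - 12*k + 14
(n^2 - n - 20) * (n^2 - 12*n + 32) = n^4 - 13*n^3 + 24*n^2 + 208*n - 640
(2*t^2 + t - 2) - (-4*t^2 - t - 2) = 6*t^2 + 2*t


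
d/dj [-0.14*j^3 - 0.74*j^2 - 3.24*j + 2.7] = -0.42*j^2 - 1.48*j - 3.24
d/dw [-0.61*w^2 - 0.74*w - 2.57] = -1.22*w - 0.74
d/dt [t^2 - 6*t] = 2*t - 6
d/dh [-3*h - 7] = -3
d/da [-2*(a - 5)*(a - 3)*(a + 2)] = -6*a^2 + 24*a + 2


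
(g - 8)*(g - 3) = g^2 - 11*g + 24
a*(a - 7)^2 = a^3 - 14*a^2 + 49*a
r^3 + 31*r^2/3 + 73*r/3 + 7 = (r + 1/3)*(r + 3)*(r + 7)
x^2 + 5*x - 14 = (x - 2)*(x + 7)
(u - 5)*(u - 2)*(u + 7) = u^3 - 39*u + 70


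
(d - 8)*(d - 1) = d^2 - 9*d + 8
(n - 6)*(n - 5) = n^2 - 11*n + 30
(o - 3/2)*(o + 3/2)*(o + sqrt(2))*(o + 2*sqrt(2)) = o^4 + 3*sqrt(2)*o^3 + 7*o^2/4 - 27*sqrt(2)*o/4 - 9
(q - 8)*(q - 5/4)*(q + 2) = q^3 - 29*q^2/4 - 17*q/2 + 20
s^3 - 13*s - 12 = (s - 4)*(s + 1)*(s + 3)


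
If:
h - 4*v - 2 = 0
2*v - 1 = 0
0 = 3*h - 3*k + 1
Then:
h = 4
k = 13/3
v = 1/2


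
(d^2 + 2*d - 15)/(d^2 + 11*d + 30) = (d - 3)/(d + 6)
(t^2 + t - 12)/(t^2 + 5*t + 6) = (t^2 + t - 12)/(t^2 + 5*t + 6)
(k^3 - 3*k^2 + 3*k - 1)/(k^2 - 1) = (k^2 - 2*k + 1)/(k + 1)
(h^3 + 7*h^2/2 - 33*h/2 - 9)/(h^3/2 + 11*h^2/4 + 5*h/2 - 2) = 2*(2*h^3 + 7*h^2 - 33*h - 18)/(2*h^3 + 11*h^2 + 10*h - 8)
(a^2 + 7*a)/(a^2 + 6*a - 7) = a/(a - 1)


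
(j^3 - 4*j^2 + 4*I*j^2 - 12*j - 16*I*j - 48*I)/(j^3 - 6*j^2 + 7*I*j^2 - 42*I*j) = (j^2 + 2*j*(1 + 2*I) + 8*I)/(j*(j + 7*I))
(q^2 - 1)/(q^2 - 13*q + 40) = (q^2 - 1)/(q^2 - 13*q + 40)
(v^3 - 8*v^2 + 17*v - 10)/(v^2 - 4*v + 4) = (v^2 - 6*v + 5)/(v - 2)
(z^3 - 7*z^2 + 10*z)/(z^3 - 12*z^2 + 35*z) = (z - 2)/(z - 7)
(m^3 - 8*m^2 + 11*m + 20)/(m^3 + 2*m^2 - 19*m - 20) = (m - 5)/(m + 5)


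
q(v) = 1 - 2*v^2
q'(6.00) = -24.00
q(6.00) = -71.00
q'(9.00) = -36.00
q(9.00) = -161.00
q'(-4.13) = 16.52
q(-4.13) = -33.11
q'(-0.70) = 2.80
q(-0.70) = 0.02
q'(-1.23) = 4.92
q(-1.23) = -2.03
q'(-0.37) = 1.48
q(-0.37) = 0.73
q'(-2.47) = 9.88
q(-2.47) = -11.20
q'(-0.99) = 3.96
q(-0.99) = -0.96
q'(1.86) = -7.44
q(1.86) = -5.92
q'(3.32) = -13.28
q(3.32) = -21.04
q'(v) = -4*v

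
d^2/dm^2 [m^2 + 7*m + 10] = 2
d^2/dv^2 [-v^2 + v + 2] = -2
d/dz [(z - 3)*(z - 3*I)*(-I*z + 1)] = -3*I*z^2 - z*(4 - 6*I) + 6 - 3*I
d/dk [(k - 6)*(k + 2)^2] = (k + 2)*(3*k - 10)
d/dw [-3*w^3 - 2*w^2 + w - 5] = -9*w^2 - 4*w + 1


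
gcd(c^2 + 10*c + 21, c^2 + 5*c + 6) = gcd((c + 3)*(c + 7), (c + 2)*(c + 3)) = c + 3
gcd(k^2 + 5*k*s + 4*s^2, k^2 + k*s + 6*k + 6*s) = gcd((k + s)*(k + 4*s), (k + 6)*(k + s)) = k + s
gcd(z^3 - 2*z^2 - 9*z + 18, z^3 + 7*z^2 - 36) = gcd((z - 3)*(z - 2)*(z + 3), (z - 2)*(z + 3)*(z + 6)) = z^2 + z - 6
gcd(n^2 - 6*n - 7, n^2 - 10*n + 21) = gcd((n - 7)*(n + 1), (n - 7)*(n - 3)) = n - 7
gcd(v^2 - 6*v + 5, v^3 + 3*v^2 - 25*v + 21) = v - 1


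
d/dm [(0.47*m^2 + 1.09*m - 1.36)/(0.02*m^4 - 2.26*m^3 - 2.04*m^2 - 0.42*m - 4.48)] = (-0.0188*m^5 + 0.996799999999999*m^4 + 5.0356*m^3 - 7.1946*m^2 - 9.76*m - 5.4544)/(0.0004*m^8 - 0.0904*m^7 + 5.026*m^6 + 9.204*m^5 + 5.8808*m^4 + 21.9632*m^3 + 18.4548*m^2 + 3.7632*m + 20.0704)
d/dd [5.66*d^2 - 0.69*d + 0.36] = 11.32*d - 0.69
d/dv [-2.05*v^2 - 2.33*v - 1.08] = -4.1*v - 2.33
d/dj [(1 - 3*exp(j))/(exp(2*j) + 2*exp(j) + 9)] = (3*exp(2*j) - 2*exp(j) - 29)*exp(j)/(exp(4*j) + 4*exp(3*j) + 22*exp(2*j) + 36*exp(j) + 81)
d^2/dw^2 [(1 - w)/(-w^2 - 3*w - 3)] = 2*((w - 1)*(2*w + 3)^2 - (3*w + 2)*(w^2 + 3*w + 3))/(w^2 + 3*w + 3)^3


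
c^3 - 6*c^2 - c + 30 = (c - 5)*(c - 3)*(c + 2)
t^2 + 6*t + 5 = (t + 1)*(t + 5)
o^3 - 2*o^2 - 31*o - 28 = (o - 7)*(o + 1)*(o + 4)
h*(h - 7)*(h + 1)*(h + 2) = h^4 - 4*h^3 - 19*h^2 - 14*h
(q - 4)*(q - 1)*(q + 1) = q^3 - 4*q^2 - q + 4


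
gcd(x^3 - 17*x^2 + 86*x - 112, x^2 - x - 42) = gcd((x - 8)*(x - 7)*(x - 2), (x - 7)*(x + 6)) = x - 7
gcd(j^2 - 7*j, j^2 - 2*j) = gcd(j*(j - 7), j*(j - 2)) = j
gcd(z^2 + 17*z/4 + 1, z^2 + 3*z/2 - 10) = z + 4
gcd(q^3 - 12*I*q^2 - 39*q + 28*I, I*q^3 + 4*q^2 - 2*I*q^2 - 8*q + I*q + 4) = q - 4*I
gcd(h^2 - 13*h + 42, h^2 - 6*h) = h - 6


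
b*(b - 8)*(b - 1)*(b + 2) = b^4 - 7*b^3 - 10*b^2 + 16*b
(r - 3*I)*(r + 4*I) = r^2 + I*r + 12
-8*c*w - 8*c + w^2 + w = (-8*c + w)*(w + 1)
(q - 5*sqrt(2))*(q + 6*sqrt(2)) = q^2 + sqrt(2)*q - 60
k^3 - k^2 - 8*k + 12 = (k - 2)^2*(k + 3)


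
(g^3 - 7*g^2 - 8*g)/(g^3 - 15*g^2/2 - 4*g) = 2*(g + 1)/(2*g + 1)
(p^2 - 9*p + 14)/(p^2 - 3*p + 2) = (p - 7)/(p - 1)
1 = 1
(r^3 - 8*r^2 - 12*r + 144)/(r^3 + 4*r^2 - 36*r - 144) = (r - 6)/(r + 6)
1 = 1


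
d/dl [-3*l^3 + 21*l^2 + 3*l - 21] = -9*l^2 + 42*l + 3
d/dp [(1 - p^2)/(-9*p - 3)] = (3*p^2 + 2*p + 3)/(3*(9*p^2 + 6*p + 1))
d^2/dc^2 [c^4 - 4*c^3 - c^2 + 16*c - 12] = 12*c^2 - 24*c - 2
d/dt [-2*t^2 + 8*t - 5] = 8 - 4*t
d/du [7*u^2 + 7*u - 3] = 14*u + 7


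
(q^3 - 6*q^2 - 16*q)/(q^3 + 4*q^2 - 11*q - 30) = q*(q - 8)/(q^2 + 2*q - 15)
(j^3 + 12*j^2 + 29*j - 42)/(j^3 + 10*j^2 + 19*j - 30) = (j + 7)/(j + 5)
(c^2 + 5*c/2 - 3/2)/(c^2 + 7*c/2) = (2*c^2 + 5*c - 3)/(c*(2*c + 7))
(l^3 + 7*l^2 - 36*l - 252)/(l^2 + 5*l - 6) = (l^2 + l - 42)/(l - 1)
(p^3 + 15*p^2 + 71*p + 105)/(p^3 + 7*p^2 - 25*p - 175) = (p + 3)/(p - 5)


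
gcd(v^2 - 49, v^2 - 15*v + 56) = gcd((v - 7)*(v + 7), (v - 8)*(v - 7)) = v - 7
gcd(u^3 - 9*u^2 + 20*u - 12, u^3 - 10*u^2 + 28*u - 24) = u^2 - 8*u + 12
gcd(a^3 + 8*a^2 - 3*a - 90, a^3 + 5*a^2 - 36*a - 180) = a^2 + 11*a + 30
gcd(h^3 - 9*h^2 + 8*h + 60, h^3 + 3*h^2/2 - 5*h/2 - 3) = h + 2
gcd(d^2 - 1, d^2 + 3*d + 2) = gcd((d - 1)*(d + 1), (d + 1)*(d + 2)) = d + 1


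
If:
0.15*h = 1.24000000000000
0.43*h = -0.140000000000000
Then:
No Solution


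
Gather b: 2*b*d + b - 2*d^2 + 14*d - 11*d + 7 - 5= b*(2*d + 1) - 2*d^2 + 3*d + 2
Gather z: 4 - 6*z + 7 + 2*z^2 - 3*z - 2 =2*z^2 - 9*z + 9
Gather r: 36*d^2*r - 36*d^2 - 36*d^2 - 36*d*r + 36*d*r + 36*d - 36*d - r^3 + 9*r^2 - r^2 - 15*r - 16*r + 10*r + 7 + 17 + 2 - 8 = -72*d^2 - r^3 + 8*r^2 + r*(36*d^2 - 21) + 18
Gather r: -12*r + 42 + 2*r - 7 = 35 - 10*r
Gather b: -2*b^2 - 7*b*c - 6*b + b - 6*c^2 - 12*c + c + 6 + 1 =-2*b^2 + b*(-7*c - 5) - 6*c^2 - 11*c + 7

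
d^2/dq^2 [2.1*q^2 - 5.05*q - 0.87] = 4.20000000000000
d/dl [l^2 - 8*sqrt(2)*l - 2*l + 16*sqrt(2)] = 2*l - 8*sqrt(2) - 2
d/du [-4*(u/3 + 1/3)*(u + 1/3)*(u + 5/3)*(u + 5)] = -16*u^3/3 - 32*u^2 - 1264*u/27 - 160/9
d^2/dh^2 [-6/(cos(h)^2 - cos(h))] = 6*((1 - cos(2*h))^2 + 15*cos(h)/4 + 3*cos(2*h)/2 - 3*cos(3*h)/4 - 9/2)/((cos(h) - 1)^3*cos(h)^3)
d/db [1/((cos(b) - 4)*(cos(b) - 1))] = (2*cos(b) - 5)*sin(b)/((cos(b) - 4)^2*(cos(b) - 1)^2)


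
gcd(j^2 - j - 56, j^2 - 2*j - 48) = j - 8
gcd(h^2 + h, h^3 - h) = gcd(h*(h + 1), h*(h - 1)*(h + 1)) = h^2 + h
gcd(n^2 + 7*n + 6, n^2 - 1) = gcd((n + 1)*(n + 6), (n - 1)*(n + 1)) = n + 1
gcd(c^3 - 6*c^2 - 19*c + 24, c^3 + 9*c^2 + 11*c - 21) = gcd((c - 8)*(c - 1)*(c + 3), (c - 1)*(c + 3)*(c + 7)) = c^2 + 2*c - 3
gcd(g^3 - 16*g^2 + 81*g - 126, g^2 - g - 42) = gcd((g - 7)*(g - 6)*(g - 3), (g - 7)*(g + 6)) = g - 7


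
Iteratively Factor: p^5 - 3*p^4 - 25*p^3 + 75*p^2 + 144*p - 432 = (p - 3)*(p^4 - 25*p^2 + 144) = (p - 3)*(p + 4)*(p^3 - 4*p^2 - 9*p + 36) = (p - 3)*(p + 3)*(p + 4)*(p^2 - 7*p + 12) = (p - 4)*(p - 3)*(p + 3)*(p + 4)*(p - 3)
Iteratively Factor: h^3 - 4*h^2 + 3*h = (h - 1)*(h^2 - 3*h) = h*(h - 1)*(h - 3)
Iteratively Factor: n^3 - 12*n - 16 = (n + 2)*(n^2 - 2*n - 8) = (n - 4)*(n + 2)*(n + 2)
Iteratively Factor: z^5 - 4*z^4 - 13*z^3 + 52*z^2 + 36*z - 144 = (z - 3)*(z^4 - z^3 - 16*z^2 + 4*z + 48) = (z - 3)*(z - 2)*(z^3 + z^2 - 14*z - 24) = (z - 3)*(z - 2)*(z + 3)*(z^2 - 2*z - 8) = (z - 4)*(z - 3)*(z - 2)*(z + 3)*(z + 2)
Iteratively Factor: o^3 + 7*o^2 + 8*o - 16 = (o + 4)*(o^2 + 3*o - 4) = (o + 4)^2*(o - 1)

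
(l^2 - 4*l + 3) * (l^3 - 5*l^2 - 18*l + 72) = l^5 - 9*l^4 + 5*l^3 + 129*l^2 - 342*l + 216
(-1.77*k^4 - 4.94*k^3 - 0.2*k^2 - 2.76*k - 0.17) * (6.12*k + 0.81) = -10.8324*k^5 - 31.6665*k^4 - 5.2254*k^3 - 17.0532*k^2 - 3.276*k - 0.1377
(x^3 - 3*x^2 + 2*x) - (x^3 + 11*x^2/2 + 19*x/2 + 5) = -17*x^2/2 - 15*x/2 - 5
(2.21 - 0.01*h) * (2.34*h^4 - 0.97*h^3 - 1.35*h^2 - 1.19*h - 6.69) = -0.0234*h^5 + 5.1811*h^4 - 2.1302*h^3 - 2.9716*h^2 - 2.563*h - 14.7849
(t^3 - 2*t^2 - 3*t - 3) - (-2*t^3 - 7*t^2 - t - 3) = 3*t^3 + 5*t^2 - 2*t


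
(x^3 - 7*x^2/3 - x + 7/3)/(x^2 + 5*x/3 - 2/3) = (3*x^3 - 7*x^2 - 3*x + 7)/(3*x^2 + 5*x - 2)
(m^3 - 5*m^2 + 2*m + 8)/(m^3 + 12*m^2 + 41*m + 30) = (m^2 - 6*m + 8)/(m^2 + 11*m + 30)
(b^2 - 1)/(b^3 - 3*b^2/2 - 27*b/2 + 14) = 2*(b + 1)/(2*b^2 - b - 28)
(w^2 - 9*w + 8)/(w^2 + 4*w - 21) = (w^2 - 9*w + 8)/(w^2 + 4*w - 21)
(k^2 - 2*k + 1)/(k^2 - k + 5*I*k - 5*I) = (k - 1)/(k + 5*I)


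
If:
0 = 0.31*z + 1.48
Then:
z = -4.77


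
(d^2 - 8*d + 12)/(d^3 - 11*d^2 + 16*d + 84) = (d - 2)/(d^2 - 5*d - 14)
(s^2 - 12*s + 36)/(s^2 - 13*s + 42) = (s - 6)/(s - 7)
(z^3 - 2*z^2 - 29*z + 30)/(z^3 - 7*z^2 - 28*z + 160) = (z^2 - 7*z + 6)/(z^2 - 12*z + 32)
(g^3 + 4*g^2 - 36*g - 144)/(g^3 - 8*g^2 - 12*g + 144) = (g + 6)/(g - 6)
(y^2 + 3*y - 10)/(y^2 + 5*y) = (y - 2)/y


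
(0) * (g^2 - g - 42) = 0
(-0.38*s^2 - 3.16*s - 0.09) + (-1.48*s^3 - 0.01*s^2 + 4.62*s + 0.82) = -1.48*s^3 - 0.39*s^2 + 1.46*s + 0.73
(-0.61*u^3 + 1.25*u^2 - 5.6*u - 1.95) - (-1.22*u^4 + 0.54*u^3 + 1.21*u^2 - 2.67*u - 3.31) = 1.22*u^4 - 1.15*u^3 + 0.04*u^2 - 2.93*u + 1.36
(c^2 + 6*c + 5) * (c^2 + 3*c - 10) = c^4 + 9*c^3 + 13*c^2 - 45*c - 50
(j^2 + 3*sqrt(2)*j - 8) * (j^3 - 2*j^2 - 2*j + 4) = j^5 - 2*j^4 + 3*sqrt(2)*j^4 - 10*j^3 - 6*sqrt(2)*j^3 - 6*sqrt(2)*j^2 + 20*j^2 + 16*j + 12*sqrt(2)*j - 32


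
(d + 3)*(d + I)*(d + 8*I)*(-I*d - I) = -I*d^4 + 9*d^3 - 4*I*d^3 + 36*d^2 + 5*I*d^2 + 27*d + 32*I*d + 24*I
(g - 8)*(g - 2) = g^2 - 10*g + 16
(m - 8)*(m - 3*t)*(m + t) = m^3 - 2*m^2*t - 8*m^2 - 3*m*t^2 + 16*m*t + 24*t^2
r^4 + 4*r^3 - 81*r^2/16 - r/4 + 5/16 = (r - 1)*(r - 1/4)*(r + 1/4)*(r + 5)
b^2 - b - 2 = (b - 2)*(b + 1)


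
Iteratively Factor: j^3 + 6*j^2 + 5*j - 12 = (j - 1)*(j^2 + 7*j + 12) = (j - 1)*(j + 3)*(j + 4)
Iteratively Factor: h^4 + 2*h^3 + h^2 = (h)*(h^3 + 2*h^2 + h) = h*(h + 1)*(h^2 + h) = h^2*(h + 1)*(h + 1)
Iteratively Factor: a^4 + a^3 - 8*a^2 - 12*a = (a)*(a^3 + a^2 - 8*a - 12) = a*(a + 2)*(a^2 - a - 6) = a*(a - 3)*(a + 2)*(a + 2)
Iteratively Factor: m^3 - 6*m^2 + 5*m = (m - 1)*(m^2 - 5*m) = (m - 5)*(m - 1)*(m)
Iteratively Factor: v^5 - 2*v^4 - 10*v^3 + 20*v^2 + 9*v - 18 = (v + 3)*(v^4 - 5*v^3 + 5*v^2 + 5*v - 6) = (v - 1)*(v + 3)*(v^3 - 4*v^2 + v + 6) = (v - 1)*(v + 1)*(v + 3)*(v^2 - 5*v + 6) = (v - 3)*(v - 1)*(v + 1)*(v + 3)*(v - 2)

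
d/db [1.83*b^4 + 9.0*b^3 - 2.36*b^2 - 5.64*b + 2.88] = 7.32*b^3 + 27.0*b^2 - 4.72*b - 5.64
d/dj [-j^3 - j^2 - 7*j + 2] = -3*j^2 - 2*j - 7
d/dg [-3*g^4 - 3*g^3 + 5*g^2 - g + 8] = -12*g^3 - 9*g^2 + 10*g - 1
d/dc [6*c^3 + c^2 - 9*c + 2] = 18*c^2 + 2*c - 9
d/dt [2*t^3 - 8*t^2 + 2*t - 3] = 6*t^2 - 16*t + 2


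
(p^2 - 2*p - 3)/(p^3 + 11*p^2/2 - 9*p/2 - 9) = 2*(p - 3)/(2*p^2 + 9*p - 18)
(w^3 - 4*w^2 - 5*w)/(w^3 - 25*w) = (w + 1)/(w + 5)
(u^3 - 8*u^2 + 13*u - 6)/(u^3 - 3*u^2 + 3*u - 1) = (u - 6)/(u - 1)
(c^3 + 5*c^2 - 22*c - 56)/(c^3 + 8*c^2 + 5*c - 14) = (c - 4)/(c - 1)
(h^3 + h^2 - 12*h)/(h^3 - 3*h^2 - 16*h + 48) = h/(h - 4)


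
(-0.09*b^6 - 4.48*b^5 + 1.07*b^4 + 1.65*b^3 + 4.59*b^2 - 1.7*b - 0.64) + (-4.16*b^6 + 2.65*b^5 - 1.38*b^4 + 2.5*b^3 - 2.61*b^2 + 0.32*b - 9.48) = -4.25*b^6 - 1.83*b^5 - 0.31*b^4 + 4.15*b^3 + 1.98*b^2 - 1.38*b - 10.12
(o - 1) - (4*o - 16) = 15 - 3*o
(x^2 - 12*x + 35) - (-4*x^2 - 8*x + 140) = 5*x^2 - 4*x - 105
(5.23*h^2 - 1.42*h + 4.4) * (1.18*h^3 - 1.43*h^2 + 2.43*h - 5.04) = 6.1714*h^5 - 9.1545*h^4 + 19.9315*h^3 - 36.1018*h^2 + 17.8488*h - 22.176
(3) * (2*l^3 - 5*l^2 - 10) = 6*l^3 - 15*l^2 - 30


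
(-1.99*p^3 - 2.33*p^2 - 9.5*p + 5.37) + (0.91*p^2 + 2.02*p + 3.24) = -1.99*p^3 - 1.42*p^2 - 7.48*p + 8.61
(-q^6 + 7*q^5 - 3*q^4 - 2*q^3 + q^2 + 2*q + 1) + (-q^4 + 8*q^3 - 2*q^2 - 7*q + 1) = -q^6 + 7*q^5 - 4*q^4 + 6*q^3 - q^2 - 5*q + 2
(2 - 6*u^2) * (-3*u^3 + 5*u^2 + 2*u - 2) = 18*u^5 - 30*u^4 - 18*u^3 + 22*u^2 + 4*u - 4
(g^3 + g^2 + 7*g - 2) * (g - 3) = g^4 - 2*g^3 + 4*g^2 - 23*g + 6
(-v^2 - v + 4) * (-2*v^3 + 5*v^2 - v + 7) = 2*v^5 - 3*v^4 - 12*v^3 + 14*v^2 - 11*v + 28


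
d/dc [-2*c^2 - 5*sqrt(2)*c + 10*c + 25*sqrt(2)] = -4*c - 5*sqrt(2) + 10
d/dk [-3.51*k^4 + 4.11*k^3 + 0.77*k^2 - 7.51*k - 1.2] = -14.04*k^3 + 12.33*k^2 + 1.54*k - 7.51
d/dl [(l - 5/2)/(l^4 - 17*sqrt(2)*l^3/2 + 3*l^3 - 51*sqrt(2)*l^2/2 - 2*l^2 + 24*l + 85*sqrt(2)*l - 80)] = (4*l^4 - 34*sqrt(2)*l^3 + 12*l^3 - 102*sqrt(2)*l^2 - 8*l^2 + 96*l + 340*sqrt(2)*l - (2*l - 5)*(8*l^3 - 51*sqrt(2)*l^2 + 18*l^2 - 102*sqrt(2)*l - 8*l + 48 + 170*sqrt(2)) - 320)/(2*l^4 - 17*sqrt(2)*l^3 + 6*l^3 - 51*sqrt(2)*l^2 - 4*l^2 + 48*l + 170*sqrt(2)*l - 160)^2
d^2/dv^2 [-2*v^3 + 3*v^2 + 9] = 6 - 12*v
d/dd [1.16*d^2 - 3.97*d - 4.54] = 2.32*d - 3.97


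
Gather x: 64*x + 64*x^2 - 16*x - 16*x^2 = 48*x^2 + 48*x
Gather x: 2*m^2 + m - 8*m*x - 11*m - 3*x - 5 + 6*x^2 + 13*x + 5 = 2*m^2 - 10*m + 6*x^2 + x*(10 - 8*m)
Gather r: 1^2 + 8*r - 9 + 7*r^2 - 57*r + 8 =7*r^2 - 49*r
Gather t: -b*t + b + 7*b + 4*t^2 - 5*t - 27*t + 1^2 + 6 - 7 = 8*b + 4*t^2 + t*(-b - 32)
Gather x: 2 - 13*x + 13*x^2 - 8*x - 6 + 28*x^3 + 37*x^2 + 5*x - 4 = 28*x^3 + 50*x^2 - 16*x - 8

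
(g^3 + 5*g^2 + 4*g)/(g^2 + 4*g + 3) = g*(g + 4)/(g + 3)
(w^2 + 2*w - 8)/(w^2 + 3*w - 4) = (w - 2)/(w - 1)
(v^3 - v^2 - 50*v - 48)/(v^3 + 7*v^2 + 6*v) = (v - 8)/v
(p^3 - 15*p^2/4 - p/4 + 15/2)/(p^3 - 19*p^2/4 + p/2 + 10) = (p - 3)/(p - 4)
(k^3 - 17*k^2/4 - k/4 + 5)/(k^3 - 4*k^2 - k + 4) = (k - 5/4)/(k - 1)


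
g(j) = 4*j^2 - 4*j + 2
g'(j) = 8*j - 4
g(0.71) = 1.18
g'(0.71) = 1.68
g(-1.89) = 23.85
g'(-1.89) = -19.12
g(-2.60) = 39.44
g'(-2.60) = -24.80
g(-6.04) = 172.09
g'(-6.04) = -52.32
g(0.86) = 1.52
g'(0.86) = 2.88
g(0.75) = 1.25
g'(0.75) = 2.00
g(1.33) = 3.76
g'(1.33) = 6.64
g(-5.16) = 129.14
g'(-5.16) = -45.28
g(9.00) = 290.00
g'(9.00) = 68.00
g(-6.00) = 170.00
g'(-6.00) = -52.00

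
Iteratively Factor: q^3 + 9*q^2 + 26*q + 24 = (q + 2)*(q^2 + 7*q + 12) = (q + 2)*(q + 3)*(q + 4)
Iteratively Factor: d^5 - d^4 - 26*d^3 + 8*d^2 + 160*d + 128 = (d - 4)*(d^4 + 3*d^3 - 14*d^2 - 48*d - 32) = (d - 4)^2*(d^3 + 7*d^2 + 14*d + 8) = (d - 4)^2*(d + 4)*(d^2 + 3*d + 2) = (d - 4)^2*(d + 2)*(d + 4)*(d + 1)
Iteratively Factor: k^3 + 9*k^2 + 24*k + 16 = (k + 4)*(k^2 + 5*k + 4) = (k + 4)^2*(k + 1)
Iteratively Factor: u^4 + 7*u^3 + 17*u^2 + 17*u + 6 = (u + 3)*(u^3 + 4*u^2 + 5*u + 2) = (u + 1)*(u + 3)*(u^2 + 3*u + 2) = (u + 1)^2*(u + 3)*(u + 2)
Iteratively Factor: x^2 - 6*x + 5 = (x - 1)*(x - 5)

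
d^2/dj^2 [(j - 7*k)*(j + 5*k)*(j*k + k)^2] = k^2*(12*j^2 - 12*j*k + 12*j - 70*k^2 - 8*k + 2)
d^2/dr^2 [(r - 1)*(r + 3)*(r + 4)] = 6*r + 12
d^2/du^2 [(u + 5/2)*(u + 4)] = 2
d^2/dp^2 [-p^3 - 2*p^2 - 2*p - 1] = -6*p - 4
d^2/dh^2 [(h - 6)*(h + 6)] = 2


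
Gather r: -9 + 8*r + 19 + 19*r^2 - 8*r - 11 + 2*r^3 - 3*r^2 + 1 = 2*r^3 + 16*r^2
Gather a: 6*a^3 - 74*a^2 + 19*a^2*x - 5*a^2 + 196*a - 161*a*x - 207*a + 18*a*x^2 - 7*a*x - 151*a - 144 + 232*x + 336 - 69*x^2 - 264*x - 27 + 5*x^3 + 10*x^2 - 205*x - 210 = 6*a^3 + a^2*(19*x - 79) + a*(18*x^2 - 168*x - 162) + 5*x^3 - 59*x^2 - 237*x - 45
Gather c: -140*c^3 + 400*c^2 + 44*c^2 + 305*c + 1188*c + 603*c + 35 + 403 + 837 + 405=-140*c^3 + 444*c^2 + 2096*c + 1680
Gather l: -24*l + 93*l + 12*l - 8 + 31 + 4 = 81*l + 27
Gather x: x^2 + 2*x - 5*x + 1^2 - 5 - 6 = x^2 - 3*x - 10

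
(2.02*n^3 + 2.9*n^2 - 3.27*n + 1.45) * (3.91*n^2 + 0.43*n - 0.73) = 7.8982*n^5 + 12.2076*n^4 - 13.0133*n^3 + 2.1464*n^2 + 3.0106*n - 1.0585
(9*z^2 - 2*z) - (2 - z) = 9*z^2 - z - 2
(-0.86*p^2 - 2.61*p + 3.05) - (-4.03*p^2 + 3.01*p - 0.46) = 3.17*p^2 - 5.62*p + 3.51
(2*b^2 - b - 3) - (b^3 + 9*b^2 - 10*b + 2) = -b^3 - 7*b^2 + 9*b - 5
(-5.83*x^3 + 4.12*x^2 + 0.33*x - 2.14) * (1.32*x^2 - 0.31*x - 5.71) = -7.6956*x^5 + 7.2457*x^4 + 32.4477*x^3 - 26.4523*x^2 - 1.2209*x + 12.2194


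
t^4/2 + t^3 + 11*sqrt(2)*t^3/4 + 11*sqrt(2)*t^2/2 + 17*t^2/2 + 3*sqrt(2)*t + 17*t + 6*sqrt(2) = (t/2 + sqrt(2))*(t + 2)*(t + sqrt(2)/2)*(t + 3*sqrt(2))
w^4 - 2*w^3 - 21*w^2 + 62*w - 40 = (w - 4)*(w - 2)*(w - 1)*(w + 5)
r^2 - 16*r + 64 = (r - 8)^2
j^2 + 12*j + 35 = (j + 5)*(j + 7)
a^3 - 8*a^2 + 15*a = a*(a - 5)*(a - 3)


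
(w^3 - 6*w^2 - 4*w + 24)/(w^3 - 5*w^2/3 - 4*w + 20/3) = 3*(w - 6)/(3*w - 5)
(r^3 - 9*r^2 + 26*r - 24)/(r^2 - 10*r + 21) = (r^2 - 6*r + 8)/(r - 7)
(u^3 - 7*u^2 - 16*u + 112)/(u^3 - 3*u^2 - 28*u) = (u - 4)/u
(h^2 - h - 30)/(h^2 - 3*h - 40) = (h - 6)/(h - 8)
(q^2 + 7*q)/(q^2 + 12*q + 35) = q/(q + 5)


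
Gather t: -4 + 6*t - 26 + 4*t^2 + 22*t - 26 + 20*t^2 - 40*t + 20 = 24*t^2 - 12*t - 36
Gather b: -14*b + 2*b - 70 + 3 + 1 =-12*b - 66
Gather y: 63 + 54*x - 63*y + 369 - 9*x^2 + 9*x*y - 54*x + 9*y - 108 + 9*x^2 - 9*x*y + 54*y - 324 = 0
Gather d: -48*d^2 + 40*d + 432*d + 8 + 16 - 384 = -48*d^2 + 472*d - 360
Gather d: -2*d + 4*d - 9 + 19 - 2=2*d + 8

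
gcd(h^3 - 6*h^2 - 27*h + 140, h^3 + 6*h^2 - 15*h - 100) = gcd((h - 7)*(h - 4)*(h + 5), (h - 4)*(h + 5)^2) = h^2 + h - 20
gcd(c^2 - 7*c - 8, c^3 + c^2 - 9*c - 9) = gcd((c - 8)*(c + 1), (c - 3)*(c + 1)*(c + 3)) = c + 1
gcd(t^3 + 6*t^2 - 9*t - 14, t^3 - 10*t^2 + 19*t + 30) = t + 1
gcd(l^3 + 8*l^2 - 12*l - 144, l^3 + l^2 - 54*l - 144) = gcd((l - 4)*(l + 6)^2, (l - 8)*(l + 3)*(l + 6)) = l + 6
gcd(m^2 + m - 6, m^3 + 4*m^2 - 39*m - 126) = m + 3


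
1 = 1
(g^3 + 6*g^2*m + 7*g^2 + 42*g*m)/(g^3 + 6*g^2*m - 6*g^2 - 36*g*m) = (g + 7)/(g - 6)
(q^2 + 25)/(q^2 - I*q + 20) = (q + 5*I)/(q + 4*I)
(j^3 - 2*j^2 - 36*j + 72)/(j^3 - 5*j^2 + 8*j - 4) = (j^2 - 36)/(j^2 - 3*j + 2)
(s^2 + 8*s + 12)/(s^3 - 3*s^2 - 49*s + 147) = (s^2 + 8*s + 12)/(s^3 - 3*s^2 - 49*s + 147)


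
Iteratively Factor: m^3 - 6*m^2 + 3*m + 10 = (m + 1)*(m^2 - 7*m + 10) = (m - 2)*(m + 1)*(m - 5)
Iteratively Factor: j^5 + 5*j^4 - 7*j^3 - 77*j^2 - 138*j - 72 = (j + 2)*(j^4 + 3*j^3 - 13*j^2 - 51*j - 36) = (j + 2)*(j + 3)*(j^3 - 13*j - 12) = (j + 1)*(j + 2)*(j + 3)*(j^2 - j - 12) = (j - 4)*(j + 1)*(j + 2)*(j + 3)*(j + 3)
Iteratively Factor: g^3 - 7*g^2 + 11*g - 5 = (g - 1)*(g^2 - 6*g + 5) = (g - 5)*(g - 1)*(g - 1)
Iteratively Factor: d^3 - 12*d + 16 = (d - 2)*(d^2 + 2*d - 8) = (d - 2)^2*(d + 4)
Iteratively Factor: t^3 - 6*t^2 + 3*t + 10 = (t - 5)*(t^2 - t - 2) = (t - 5)*(t - 2)*(t + 1)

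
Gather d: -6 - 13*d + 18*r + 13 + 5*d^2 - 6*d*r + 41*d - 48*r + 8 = 5*d^2 + d*(28 - 6*r) - 30*r + 15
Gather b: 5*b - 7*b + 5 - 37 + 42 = 10 - 2*b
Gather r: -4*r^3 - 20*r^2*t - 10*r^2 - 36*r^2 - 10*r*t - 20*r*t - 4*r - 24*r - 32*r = -4*r^3 + r^2*(-20*t - 46) + r*(-30*t - 60)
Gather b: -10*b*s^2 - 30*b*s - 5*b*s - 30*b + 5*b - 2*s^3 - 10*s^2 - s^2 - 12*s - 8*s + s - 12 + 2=b*(-10*s^2 - 35*s - 25) - 2*s^3 - 11*s^2 - 19*s - 10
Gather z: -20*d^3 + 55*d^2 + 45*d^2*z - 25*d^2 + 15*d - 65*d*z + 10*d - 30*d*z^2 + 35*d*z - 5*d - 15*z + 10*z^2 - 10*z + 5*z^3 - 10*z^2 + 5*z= -20*d^3 + 30*d^2 - 30*d*z^2 + 20*d + 5*z^3 + z*(45*d^2 - 30*d - 20)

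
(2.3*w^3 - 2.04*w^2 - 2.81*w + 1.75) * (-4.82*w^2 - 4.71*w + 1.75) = -11.086*w^5 - 1.0002*w^4 + 27.1776*w^3 + 1.2301*w^2 - 13.16*w + 3.0625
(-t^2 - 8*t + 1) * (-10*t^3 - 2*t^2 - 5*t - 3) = 10*t^5 + 82*t^4 + 11*t^3 + 41*t^2 + 19*t - 3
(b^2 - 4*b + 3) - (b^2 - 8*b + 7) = 4*b - 4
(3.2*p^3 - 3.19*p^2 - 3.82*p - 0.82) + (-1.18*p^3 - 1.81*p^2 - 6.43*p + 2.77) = 2.02*p^3 - 5.0*p^2 - 10.25*p + 1.95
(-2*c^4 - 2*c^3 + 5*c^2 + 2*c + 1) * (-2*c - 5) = 4*c^5 + 14*c^4 - 29*c^2 - 12*c - 5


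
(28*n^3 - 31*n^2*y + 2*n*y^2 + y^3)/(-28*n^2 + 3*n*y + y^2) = -n + y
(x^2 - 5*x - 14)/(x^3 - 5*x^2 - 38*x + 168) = (x + 2)/(x^2 + 2*x - 24)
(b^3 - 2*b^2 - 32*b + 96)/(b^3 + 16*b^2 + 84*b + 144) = (b^2 - 8*b + 16)/(b^2 + 10*b + 24)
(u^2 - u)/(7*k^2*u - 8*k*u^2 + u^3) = (u - 1)/(7*k^2 - 8*k*u + u^2)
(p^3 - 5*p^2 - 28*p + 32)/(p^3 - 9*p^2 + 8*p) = (p + 4)/p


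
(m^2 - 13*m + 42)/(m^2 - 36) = (m - 7)/(m + 6)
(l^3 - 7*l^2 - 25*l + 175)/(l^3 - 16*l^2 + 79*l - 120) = (l^2 - 2*l - 35)/(l^2 - 11*l + 24)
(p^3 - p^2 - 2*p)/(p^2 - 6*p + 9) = p*(p^2 - p - 2)/(p^2 - 6*p + 9)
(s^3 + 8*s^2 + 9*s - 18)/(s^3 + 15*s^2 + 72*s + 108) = (s - 1)/(s + 6)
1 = 1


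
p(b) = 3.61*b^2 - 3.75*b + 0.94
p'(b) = 7.22*b - 3.75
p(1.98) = 7.67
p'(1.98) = 10.55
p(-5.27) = 120.96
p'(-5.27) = -41.80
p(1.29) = 2.11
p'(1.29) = 5.56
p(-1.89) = 20.92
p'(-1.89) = -17.40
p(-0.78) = 6.06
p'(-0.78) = -9.38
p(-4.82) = 102.88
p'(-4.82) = -38.55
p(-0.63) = 4.74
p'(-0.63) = -8.30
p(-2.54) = 33.76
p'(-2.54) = -22.09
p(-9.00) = 327.10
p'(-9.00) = -68.73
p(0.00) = 0.94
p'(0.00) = -3.75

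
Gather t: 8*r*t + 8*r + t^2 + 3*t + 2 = 8*r + t^2 + t*(8*r + 3) + 2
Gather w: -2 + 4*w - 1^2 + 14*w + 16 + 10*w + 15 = 28*w + 28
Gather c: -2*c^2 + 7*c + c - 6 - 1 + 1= -2*c^2 + 8*c - 6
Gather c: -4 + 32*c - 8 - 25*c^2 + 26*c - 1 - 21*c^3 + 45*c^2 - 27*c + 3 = -21*c^3 + 20*c^2 + 31*c - 10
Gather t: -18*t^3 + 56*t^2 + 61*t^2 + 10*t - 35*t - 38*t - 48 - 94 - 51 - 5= -18*t^3 + 117*t^2 - 63*t - 198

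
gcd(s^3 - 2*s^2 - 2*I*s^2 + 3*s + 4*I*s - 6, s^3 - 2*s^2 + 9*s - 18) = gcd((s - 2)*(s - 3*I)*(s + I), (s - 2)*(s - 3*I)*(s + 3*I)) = s^2 + s*(-2 - 3*I) + 6*I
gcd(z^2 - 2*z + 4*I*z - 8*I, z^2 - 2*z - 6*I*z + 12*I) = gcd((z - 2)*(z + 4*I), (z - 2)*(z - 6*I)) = z - 2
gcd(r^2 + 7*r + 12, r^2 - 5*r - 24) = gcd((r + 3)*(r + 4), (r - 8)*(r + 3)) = r + 3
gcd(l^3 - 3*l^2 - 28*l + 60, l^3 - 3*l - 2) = l - 2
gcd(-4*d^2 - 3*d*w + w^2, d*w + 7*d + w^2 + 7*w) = d + w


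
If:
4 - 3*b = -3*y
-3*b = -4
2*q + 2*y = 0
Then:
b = 4/3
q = 0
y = 0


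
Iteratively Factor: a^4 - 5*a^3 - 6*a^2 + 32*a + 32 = (a + 2)*(a^3 - 7*a^2 + 8*a + 16) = (a + 1)*(a + 2)*(a^2 - 8*a + 16) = (a - 4)*(a + 1)*(a + 2)*(a - 4)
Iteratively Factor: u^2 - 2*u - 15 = (u - 5)*(u + 3)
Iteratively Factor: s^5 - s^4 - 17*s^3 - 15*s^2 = (s)*(s^4 - s^3 - 17*s^2 - 15*s) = s*(s + 3)*(s^3 - 4*s^2 - 5*s) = s^2*(s + 3)*(s^2 - 4*s - 5) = s^2*(s - 5)*(s + 3)*(s + 1)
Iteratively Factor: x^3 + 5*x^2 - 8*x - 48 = (x + 4)*(x^2 + x - 12) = (x + 4)^2*(x - 3)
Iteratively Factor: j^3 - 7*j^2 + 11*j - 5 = (j - 5)*(j^2 - 2*j + 1) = (j - 5)*(j - 1)*(j - 1)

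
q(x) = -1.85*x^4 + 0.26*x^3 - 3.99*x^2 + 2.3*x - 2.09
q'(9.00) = -5400.94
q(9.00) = -12252.89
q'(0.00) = 2.30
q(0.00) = -2.09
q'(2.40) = -114.66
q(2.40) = -77.34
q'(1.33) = -24.34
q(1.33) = -11.27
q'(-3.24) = 288.03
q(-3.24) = -264.14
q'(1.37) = -26.20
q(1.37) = -12.28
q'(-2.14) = 95.47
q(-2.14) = -66.63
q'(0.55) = -3.08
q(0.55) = -2.16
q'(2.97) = -208.39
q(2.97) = -167.59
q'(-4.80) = 876.96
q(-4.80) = -1115.87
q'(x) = -7.4*x^3 + 0.78*x^2 - 7.98*x + 2.3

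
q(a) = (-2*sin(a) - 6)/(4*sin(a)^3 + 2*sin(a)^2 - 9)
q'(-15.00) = -0.27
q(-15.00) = 0.51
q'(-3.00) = -0.20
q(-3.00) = 0.64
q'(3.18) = -0.21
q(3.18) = 0.66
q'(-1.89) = -0.14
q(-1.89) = 0.39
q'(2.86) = -0.39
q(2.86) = 0.75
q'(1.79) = -2.46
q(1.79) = 2.36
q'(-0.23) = 0.20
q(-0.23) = 0.62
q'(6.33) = 0.24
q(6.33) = 0.68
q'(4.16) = -0.22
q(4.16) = 0.43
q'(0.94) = 1.80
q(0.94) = 1.36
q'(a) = (-12*sin(a)^2*cos(a) - 4*sin(a)*cos(a))*(-2*sin(a) - 6)/(4*sin(a)^3 + 2*sin(a)^2 - 9)^2 - 2*cos(a)/(4*sin(a)^3 + 2*sin(a)^2 - 9) = 2*(8*sin(a)^3 + 38*sin(a)^2 + 12*sin(a) + 9)*cos(a)/(4*sin(a)^3 + 2*sin(a)^2 - 9)^2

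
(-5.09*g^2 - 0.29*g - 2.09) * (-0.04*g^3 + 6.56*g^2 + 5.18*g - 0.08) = 0.2036*g^5 - 33.3788*g^4 - 28.185*g^3 - 14.8054*g^2 - 10.803*g + 0.1672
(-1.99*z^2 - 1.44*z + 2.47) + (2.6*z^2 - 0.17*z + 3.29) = 0.61*z^2 - 1.61*z + 5.76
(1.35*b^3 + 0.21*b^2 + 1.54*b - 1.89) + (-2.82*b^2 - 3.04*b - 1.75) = 1.35*b^3 - 2.61*b^2 - 1.5*b - 3.64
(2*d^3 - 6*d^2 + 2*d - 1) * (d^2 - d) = 2*d^5 - 8*d^4 + 8*d^3 - 3*d^2 + d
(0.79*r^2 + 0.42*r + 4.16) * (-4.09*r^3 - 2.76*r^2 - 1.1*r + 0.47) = -3.2311*r^5 - 3.8982*r^4 - 19.0426*r^3 - 11.5723*r^2 - 4.3786*r + 1.9552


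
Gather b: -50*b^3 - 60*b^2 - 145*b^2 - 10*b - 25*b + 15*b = -50*b^3 - 205*b^2 - 20*b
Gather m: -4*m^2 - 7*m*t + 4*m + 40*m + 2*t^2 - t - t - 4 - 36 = -4*m^2 + m*(44 - 7*t) + 2*t^2 - 2*t - 40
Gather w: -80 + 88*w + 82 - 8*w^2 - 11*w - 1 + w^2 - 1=-7*w^2 + 77*w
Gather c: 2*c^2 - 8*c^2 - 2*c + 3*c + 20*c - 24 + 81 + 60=-6*c^2 + 21*c + 117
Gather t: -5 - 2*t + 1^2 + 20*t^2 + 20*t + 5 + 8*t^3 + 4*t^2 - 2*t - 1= 8*t^3 + 24*t^2 + 16*t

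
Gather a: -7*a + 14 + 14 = 28 - 7*a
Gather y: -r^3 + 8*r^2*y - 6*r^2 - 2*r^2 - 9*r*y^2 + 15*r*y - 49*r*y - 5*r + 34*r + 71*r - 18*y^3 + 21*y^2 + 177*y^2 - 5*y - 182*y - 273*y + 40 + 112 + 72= -r^3 - 8*r^2 + 100*r - 18*y^3 + y^2*(198 - 9*r) + y*(8*r^2 - 34*r - 460) + 224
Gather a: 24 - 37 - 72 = -85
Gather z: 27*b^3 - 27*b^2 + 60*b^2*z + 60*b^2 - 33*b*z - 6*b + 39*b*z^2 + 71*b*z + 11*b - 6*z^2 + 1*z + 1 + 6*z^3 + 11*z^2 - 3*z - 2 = 27*b^3 + 33*b^2 + 5*b + 6*z^3 + z^2*(39*b + 5) + z*(60*b^2 + 38*b - 2) - 1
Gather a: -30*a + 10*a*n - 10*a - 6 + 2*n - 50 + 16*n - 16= a*(10*n - 40) + 18*n - 72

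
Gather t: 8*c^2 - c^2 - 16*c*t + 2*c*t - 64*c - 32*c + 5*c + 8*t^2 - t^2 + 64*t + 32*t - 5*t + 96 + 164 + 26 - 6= 7*c^2 - 91*c + 7*t^2 + t*(91 - 14*c) + 280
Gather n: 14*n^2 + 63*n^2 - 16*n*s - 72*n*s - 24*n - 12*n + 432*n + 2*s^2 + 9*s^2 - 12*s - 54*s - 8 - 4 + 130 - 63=77*n^2 + n*(396 - 88*s) + 11*s^2 - 66*s + 55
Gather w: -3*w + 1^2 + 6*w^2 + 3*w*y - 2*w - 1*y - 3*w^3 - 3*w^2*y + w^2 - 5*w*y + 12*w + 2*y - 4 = -3*w^3 + w^2*(7 - 3*y) + w*(7 - 2*y) + y - 3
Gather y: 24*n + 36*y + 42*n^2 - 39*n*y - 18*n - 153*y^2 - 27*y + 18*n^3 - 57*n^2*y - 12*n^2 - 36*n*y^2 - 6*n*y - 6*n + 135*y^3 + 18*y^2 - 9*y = 18*n^3 + 30*n^2 + 135*y^3 + y^2*(-36*n - 135) + y*(-57*n^2 - 45*n)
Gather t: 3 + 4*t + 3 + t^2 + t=t^2 + 5*t + 6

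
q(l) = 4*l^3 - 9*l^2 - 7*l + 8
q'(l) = 12*l^2 - 18*l - 7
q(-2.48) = -91.01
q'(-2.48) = 111.44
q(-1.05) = 0.80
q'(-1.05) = 25.13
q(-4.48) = -500.94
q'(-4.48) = 314.48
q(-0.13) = 8.75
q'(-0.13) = -4.46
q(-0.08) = 8.50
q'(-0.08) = -5.48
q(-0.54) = 8.53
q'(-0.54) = 6.22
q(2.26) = -7.62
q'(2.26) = 13.61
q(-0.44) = 9.00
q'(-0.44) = 3.24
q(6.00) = 506.00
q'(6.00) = 317.00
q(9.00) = 2132.00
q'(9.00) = 803.00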